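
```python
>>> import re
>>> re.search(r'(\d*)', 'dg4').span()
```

The match spans [0:0] → ''.

(0, 0)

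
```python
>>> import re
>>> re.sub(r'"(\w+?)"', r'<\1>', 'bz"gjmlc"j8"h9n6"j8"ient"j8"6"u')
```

`\1` in the replacement pulls in group 1's text for each match.

'bz<gjmlc>j8<h9n6>j8<ient>j8<6>u'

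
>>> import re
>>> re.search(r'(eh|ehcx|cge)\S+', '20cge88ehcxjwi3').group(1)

'cge'

`search` walks the string left to right and returns the first match it finds.
The match spans [2:15] → 'cge88ehcxjwi3'.
Captured: group 1 = 'cge'.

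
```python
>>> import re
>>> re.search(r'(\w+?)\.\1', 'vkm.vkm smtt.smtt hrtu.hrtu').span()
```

`\1` is not a pattern — it's the concrete string captured by group 1, re-applied verbatim.
`re.search` scans for the first position where the pattern succeeds.
The match spans [0:7] → 'vkm.vkm'.
Captured: group 1 = 'vkm'.

(0, 7)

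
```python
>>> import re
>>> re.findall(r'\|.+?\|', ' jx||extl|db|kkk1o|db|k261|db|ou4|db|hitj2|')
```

['||extl|', '|kkk1o|', '|k261|', '|ou4|', '|hitj2|']

The `?` after the quantifier makes it lazy — it takes as little as possible before letting the rest of the pattern try.
`findall` yields the raw match text (5 of them) because the pattern has no groups.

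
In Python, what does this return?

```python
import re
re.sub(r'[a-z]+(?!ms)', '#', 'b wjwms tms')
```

The negative lookahead/lookbehind blocks any match where the forbidden context is present.
Matches: at [0:1] → 'b'; at [2:7] → 'wjwms'; at [8:11] → 'tms'.
`sub` substitutes '#' at each match site.

'# # #'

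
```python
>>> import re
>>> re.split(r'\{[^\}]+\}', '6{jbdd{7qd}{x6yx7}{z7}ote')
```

Matches to split on: at [1:11] → '{jbdd{7qd}'; at [11:18] → '{x6yx7}'; at [18:22] → '{z7}'.
`split` removes every match and returns the 4 fragments in between.

['6', '', '', 'ote']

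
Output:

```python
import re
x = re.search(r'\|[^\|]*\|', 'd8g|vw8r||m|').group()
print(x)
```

|vw8r|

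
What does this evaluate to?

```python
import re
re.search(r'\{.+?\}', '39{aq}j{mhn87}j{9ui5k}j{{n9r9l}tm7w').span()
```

(2, 6)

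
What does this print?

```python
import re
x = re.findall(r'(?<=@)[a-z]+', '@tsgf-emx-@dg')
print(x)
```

['tsgf', 'dg']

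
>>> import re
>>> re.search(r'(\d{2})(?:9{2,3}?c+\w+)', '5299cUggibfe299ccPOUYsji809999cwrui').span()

(0, 35)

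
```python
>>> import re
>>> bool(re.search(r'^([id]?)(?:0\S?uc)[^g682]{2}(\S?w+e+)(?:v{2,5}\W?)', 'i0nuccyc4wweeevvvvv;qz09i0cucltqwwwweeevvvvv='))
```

False

Here nothing in the string fits, so the call returns None, and `bool(None)` is False.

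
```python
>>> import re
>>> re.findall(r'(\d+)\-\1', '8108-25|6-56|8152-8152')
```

A backreference is literal: `\1` must see the identical characters the first group matched.
Walking the string: at [13:22] match '8152-8152', group 1 = '8152'.
Because there's exactly one group, `findall` drops the full match and keeps group 1 from the one hit.

['8152']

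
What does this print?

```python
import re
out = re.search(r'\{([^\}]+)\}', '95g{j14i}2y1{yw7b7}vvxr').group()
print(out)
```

Unlike `match`, `search` isn't anchored — it looks for the pattern anywhere in the string.
The match spans [3:9] → '{j14i}'.
Captured: group 1 = 'j14i'.

{j14i}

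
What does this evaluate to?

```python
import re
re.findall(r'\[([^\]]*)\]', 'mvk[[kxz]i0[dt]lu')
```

['[kxz', 'dt']

Scanning left to right: at [3:9] match '[[kxz]', group 1 = '[kxz'; at [11:15] match '[dt]', group 1 = 'dt'.
With a single group, `findall` returns only what that group captured — 2 items.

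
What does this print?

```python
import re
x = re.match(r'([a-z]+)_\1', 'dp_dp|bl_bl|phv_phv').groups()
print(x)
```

('dp',)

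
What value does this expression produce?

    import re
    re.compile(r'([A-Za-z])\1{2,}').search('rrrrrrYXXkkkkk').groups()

The match spans [0:6] → 'rrrrrr'.
Captured: group 1 = 'r'.

('r',)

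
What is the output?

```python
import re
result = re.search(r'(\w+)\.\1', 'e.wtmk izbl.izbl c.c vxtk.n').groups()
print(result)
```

The backreference `\1` re-matches whatever the first group consumed, character for character.
`re.search` tries every starting position until one works.
The match spans [7:16] → 'izbl.izbl'.
Captured: group 1 = 'izbl'.

('izbl',)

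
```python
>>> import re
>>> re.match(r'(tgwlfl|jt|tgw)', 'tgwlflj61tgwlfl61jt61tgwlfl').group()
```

'tgwlfl'

The regex engine tests alternatives in the order written; an earlier branch that matches wins even if a later one would match more.
`match` is anchored at position 0; if the pattern doesn't fit there, it returns None.
The match spans [0:6] → 'tgwlfl'.
Captured: group 1 = 'tgwlfl'.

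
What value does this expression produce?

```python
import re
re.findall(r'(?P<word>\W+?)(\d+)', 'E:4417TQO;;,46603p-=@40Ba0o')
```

Pattern: one or more of a non-word character (lazy) (captured as 'word'); then one or more of a digit (captured).
Walking the string: at [1:6] match ':4417', groups = (':', '4417'); at [9:17] match ';;,46603', groups = (';;,', '46603'); at [18:23] match '-=@40', groups = ('-=@', '40').
With 2 capturing groups, `findall` returns a 2-tuple per match.

[(':', '4417'), (';;,', '46603'), ('-=@', '40')]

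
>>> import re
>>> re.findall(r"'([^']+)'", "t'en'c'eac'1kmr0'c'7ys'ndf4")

['en', 'eac', 'c']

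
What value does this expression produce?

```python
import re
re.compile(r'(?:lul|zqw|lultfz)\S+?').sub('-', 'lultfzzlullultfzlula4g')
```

'-fzz-ultfz-4g'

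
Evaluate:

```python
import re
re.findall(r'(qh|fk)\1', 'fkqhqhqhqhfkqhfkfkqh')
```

A backreference is literal: `\1` must see the identical characters the first group matched.
With a single group, `findall` returns only what that group captured — 3 items.

['qh', 'qh', 'fk']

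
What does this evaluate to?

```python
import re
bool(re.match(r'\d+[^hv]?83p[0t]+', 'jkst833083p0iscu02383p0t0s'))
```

Pattern: one or more of a digit, then optionally any character except [hv]; then the literal '83p', then one or more of one of [0t].
`re.match` only tries the pattern at the start of the string.
Here the string doesn't start with a match, so the call returns None, and `bool(None)` is False.

False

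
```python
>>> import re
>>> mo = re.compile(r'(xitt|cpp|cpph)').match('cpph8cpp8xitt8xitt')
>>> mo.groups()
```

('cpp',)

The match spans [0:3] → 'cpp'.
Captured: group 1 = 'cpp'.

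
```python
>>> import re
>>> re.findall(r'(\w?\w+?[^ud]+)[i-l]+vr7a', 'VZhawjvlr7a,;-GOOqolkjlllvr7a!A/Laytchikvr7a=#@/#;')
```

Pattern: optionally a word character, then one or more of a word character (lazy), then one or more of any character except [ud] (captured); then one or more of a character in [i-l], then a literal 'v', then the literal 'r7a'.
Scanning left to right: at [0:44] match 'VZhawjvlr7a,;-GOOqolkjlllvr7a!A/Laytchikvr7a', group 1 = 'VZhawjvlr7a,;-GOOqolkjlllvr7a!A/Laytchi'.
One capturing group, so `findall` returns just the captured substring from the one match — 1 in all.

['VZhawjvlr7a,;-GOOqolkjlllvr7a!A/Laytchi']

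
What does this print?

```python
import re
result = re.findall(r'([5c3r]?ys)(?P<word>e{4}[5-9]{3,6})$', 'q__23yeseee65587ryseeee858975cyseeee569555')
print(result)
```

[('cys', 'eeee569555')]

The pattern matches optionally one of [5c3r], then the literal 'ys' (captured); then exactly 4 of the literal 'e', then 3 to 6 of a character in [5-9] (captured as 'word'); then anchored at the end.
Matches: at [29:42] match 'cyseeee569555', groups = ('cys', 'eeee569555').
`findall` packs the 2 group values into a tuple for every match.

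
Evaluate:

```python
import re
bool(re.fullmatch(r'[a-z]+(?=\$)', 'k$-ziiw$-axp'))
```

False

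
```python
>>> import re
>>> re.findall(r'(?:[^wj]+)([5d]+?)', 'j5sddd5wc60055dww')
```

['5', 'd']

Because there's exactly one group, `findall` drops the full match and keeps group 1 from each hit.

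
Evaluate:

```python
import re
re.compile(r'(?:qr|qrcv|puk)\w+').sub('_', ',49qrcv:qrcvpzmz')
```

',49_:_'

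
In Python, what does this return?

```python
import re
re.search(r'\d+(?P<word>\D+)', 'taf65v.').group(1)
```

The match spans [3:7] → '65v.'.
Captured: group 1 = 'v.'.

'v.'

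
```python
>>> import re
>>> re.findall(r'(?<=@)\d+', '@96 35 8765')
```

['96']

The positive lookaround only admits positions where the adjacent text matches; those characters stay outside the span.
Matches: at [1:3] → '96'.
No capturing groups, so `findall` returns the 1 full match string.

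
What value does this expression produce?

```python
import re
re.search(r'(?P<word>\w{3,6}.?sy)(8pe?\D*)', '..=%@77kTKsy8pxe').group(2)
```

'8pxe'

The match spans [5:16] → '77kTKsy8pxe'.
Captured: group 1 = '77kTKsy', group 2 = '8pxe'.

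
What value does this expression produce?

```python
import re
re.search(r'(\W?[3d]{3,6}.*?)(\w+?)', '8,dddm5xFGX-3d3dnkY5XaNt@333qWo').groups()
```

(',ddd', 'm')

The match spans [1:6] → ',dddm'.
Captured: group 1 = ',ddd', group 2 = 'm'.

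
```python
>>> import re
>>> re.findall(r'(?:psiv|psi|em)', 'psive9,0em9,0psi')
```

Branches in `(...|...)` are attempted left-to-right; the first branch that allows the whole pattern to succeed is taken.
Walking the string: at [0:4] → 'psiv'; at [8:10] → 'em'; at [13:16] → 'psi'.
No capturing groups, so `findall` returns the 3 full match strings.

['psiv', 'em', 'psi']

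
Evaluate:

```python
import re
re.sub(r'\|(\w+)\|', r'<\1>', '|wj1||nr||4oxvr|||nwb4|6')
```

'<wj1><nr><4oxvr>|<nwb4>6'

Matches: at [0:5] → '|wj1|'; at [5:9] → '|nr|'; at [9:16] → '|4oxvr|'; at [17:23] → '|nwb4|'.
`\1` in the replacement pulls in group 1's text for each match.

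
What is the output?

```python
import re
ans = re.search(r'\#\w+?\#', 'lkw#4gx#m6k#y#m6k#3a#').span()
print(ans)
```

(3, 8)

Unlike `match`, `search` isn't anchored — it looks for the pattern anywhere in the string.
The match spans [3:8] → '#4gx#'.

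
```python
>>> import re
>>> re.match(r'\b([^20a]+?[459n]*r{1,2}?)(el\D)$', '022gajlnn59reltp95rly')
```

None

The pattern matches a word boundary (`\b`, zero-width); then one or more of any character except [20a] (lazy), then zero or more of one of [459n], then 1 to 2 of the literal 'r' (lazy) (captured); then the literal 'el', then a non-digit (captured); then anchored at the end.
`match` is anchored at position 0; if the pattern doesn't fit there, it returns None.
Here the pattern fails at index 0, so the call returns None.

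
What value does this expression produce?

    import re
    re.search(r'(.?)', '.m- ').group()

'.'

This matches optionally any character (captured).
`re.search` scans for the first position where the pattern succeeds.
The match spans [0:1] → '.'.
Captured: group 1 = '.'.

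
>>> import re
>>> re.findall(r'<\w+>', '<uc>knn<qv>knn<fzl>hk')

['<uc>', '<qv>', '<fzl>']

Walking the string: at [0:4] → '<uc>'; at [7:11] → '<qv>'; at [14:19] → '<fzl>'.
With no groups in the pattern, `findall` gives back each whole match — 3 here.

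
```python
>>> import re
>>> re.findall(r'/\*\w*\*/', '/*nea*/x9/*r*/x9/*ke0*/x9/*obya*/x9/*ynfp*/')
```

['/*nea*/', '/*r*/', '/*ke0*/', '/*obya*/', '/*ynfp*/']

Scanning left to right: at [0:7] → '/*nea*/'; at [9:14] → '/*r*/'; at [16:23] → '/*ke0*/'; at [25:33] → '/*obya*/'; at [35:43] → '/*ynfp*/'.
Since nothing is captured, `findall` lists the 5 matched substrings directly.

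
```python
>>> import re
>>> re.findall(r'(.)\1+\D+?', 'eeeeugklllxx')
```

['e', 'l']

The backreference `\1` re-matches whatever the first group consumed, character for character.
Because there's exactly one group, `findall` drops the full match and keeps group 1 from each hit.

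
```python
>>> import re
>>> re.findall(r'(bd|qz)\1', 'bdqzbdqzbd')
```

[]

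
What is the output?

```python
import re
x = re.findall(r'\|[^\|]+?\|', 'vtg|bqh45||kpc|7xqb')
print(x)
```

No capturing groups, so `findall` returns the 2 full match strings.

['|bqh45|', '|kpc|']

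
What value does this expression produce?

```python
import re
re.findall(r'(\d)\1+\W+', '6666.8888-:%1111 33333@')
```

['6', '8', '1', '3']

`\1` is not a pattern — it's the concrete string captured by group 1, re-applied verbatim.
Scanning left to right: at [0:5] match '6666.', group 1 = '6'; at [5:12] match '8888-:%', group 1 = '8'; at [12:17] match '1111 ', group 1 = '1'; at [17:23] match '33333@', group 1 = '3'.
`findall` collects group 1 from each match (4 total).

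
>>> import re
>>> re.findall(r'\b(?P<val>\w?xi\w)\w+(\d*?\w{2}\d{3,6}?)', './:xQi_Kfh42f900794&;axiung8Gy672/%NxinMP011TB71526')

[('axiu', 'Gy672'), ('Nxin', '71526')]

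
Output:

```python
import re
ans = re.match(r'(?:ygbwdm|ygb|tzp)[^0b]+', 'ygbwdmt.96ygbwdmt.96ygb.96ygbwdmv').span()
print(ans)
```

(0, 12)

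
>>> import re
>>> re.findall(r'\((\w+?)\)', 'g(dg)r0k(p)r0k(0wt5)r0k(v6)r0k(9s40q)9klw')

['dg', 'p', '0wt5', 'v6', '9s40q']

Matches: at [1:5] match '(dg)', group 1 = 'dg'; at [8:11] match '(p)', group 1 = 'p'; at [14:20] match '(0wt5)', group 1 = '0wt5'; at [23:27] match '(v6)', group 1 = 'v6'; at [30:37] match '(9s40q)', group 1 = '9s40q'.
`findall` collects group 1 from each match (5 total).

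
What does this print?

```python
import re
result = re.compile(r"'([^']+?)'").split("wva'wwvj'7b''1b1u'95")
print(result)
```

`re.split` interleaves the captured-group text with the surrounding fragments.

['wva', 'wwvj', "7b'", '1b1u', '95']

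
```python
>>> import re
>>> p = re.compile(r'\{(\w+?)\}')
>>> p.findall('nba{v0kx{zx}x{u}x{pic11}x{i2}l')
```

['zx', 'u', 'pic11', 'i2']

`findall` collects group 1 from each match (4 total).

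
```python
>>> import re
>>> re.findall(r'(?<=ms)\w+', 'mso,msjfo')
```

['o', 'jfo']

Lookahead/lookbehind check context without consuming it, so the matched span excludes the asserted characters.
With no groups in the pattern, `findall` gives back each whole match — 2 here.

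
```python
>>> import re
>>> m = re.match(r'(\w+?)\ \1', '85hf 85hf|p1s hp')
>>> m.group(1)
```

The match spans [0:9] → '85hf 85hf'.
Captured: group 1 = '85hf'.

'85hf'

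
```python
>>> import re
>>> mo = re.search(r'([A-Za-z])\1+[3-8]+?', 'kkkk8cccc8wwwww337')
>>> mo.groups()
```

('k',)

The backreference `\1` re-matches whatever the first group consumed, character for character.
`re.search` scans for the first position where the pattern succeeds.
The match spans [0:5] → 'kkkk8'.
Captured: group 1 = 'k'.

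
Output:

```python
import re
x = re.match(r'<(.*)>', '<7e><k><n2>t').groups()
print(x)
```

('7e><k><n2',)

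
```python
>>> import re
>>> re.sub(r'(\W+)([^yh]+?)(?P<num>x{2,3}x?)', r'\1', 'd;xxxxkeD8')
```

This matches one or more of a non-word character (captured); then one or more of any character except [yh] (lazy) (captured); then 2 to 3 of a literal 'x', then optionally a literal 'x' (captured as 'num').
Matches: at [1:6] → ';xxxx'.
Each match is replaced using the text its own group 1 captured.

'd;keD8'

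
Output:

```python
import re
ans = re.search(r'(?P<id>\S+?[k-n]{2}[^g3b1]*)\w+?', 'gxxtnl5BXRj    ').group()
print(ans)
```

gxxtnl5BXRj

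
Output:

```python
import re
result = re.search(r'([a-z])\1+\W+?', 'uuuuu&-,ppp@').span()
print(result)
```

(0, 6)

A backreference is literal: `\1` must see the identical characters the first group matched.
The match spans [0:6] → 'uuuuu&'.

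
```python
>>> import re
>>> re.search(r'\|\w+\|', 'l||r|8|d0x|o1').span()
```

`search` walks the string left to right and returns the first match it finds.
The match spans [2:5] → '|r|'.

(2, 5)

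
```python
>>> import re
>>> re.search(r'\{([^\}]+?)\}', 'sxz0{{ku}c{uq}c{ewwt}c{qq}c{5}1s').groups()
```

('{ku',)

The match spans [4:9] → '{{ku}'.
Captured: group 1 = '{ku'.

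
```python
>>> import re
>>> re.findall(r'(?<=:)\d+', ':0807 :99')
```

Lookahead/lookbehind check context without consuming it, so the matched span excludes the asserted characters.
Matches: at [1:5] → '0807'; at [7:9] → '99'.
With no groups in the pattern, `findall` gives back each whole match — 2 here.

['0807', '99']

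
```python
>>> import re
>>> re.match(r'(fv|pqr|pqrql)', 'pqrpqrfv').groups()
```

('pqr',)

`re.match` only tries the pattern at the start of the string.
The match spans [0:3] → 'pqr'.
Captured: group 1 = 'pqr'.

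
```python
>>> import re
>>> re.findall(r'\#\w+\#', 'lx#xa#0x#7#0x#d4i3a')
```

['#xa#', '#7#']

Walking the string: at [2:6] → '#xa#'; at [8:11] → '#7#'.
Since nothing is captured, `findall` lists the 2 matched substrings directly.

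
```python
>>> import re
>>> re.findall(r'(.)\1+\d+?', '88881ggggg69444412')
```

['8', 'g', '4']

The backreference `\1` re-matches whatever the first group consumed, character for character.
Scanning left to right: at [0:5] match '88881', group 1 = '8'; at [5:11] match 'ggggg6', group 1 = 'g'; at [12:17] match '44441', group 1 = '4'.
Because there's exactly one group, `findall` drops the full match and keeps group 1 from each hit.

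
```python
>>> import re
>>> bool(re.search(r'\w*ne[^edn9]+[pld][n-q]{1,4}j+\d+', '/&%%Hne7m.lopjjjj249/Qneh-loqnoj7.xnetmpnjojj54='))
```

True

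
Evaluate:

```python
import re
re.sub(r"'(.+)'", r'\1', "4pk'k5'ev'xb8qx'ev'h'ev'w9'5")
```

Matches: at [3:27] → "'k5'ev'xb8qx'ev'h'ev'w9'".
The replacement refers to a captured group, so each match is rewritten using its own captured text.

"4pkk5'ev'xb8qx'ev'h'ev'w95"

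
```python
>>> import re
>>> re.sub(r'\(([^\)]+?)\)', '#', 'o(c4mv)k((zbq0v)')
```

'o#k#'

Each match is replaced by '#'.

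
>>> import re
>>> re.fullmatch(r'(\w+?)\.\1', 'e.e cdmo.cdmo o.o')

None

After group 1 captures some text, `\1` only succeeds where that same text appears again.
`re.fullmatch` requires the pattern to consume the entire string.
Here there's no way to consume every character, so the call returns None.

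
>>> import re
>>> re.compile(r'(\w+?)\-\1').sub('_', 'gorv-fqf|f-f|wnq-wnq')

A backreference is literal: `\1` must see the identical characters the first group matched.
Matches: at [9:12] → 'f-f'; at [13:20] → 'wnq-wnq'.
Each match is replaced by '_'.

'gorv-fqf|_|_'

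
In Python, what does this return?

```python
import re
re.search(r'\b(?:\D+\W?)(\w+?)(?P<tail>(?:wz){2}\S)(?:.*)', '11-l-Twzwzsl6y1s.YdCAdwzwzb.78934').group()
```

'-l-Twzwzsl6y1s.YdCAdwzwzb.78934'

Pattern: a word boundary (`\b`, zero-width); then one or more of a non-digit, then optionally a non-word character (non-capturing group); then one or more of a word character (lazy) (captured); then the literal 'wz' repeated 2 times, then a non-whitespace character (captured as 'tail'); then zero or more of any character (non-capturing group).
Unlike `match`, `search` isn't anchored — it looks for the pattern anywhere in the string.
The match spans [2:33] → '-l-Twzwzsl6y1s.YdCAdwzwzb.78934'.
Captured: group 1 = 'T', group 2 = 'wzwzs'.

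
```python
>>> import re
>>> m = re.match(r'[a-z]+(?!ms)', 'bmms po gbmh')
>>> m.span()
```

(0, 4)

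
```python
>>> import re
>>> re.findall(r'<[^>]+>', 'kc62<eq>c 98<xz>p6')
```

['<eq>', '<xz>']

Walking the string: at [4:8] → '<eq>'; at [12:16] → '<xz>'.
Since nothing is captured, `findall` lists the 2 matched substrings directly.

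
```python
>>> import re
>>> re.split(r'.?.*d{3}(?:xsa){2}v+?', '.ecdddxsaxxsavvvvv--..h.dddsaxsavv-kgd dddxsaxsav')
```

This matches optionally any character, then zero or more of any character; then exactly 3 of a literal 'd', then the literal 'xsa' repeated 2 times, then one or more of the literal 'v' (lazy).
Matches to split on: at [0:49] → '.ecdddxsaxxsavvvvv--..h.dddsaxsavv-kgd dddxsaxsav'.
`split` removes every match and returns the 2 fragments in between.

['', '']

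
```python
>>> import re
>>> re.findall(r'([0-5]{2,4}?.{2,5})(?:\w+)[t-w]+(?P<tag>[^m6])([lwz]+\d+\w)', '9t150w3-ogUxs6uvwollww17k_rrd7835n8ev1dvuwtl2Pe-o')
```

[('150w3-o', 't', 'l2P')]

A non-greedy quantifier consumes as few characters as it can — just enough that the remainder of the pattern still matches from where it stops; whatever follows it matches normally.
3 groups means the one result is a tuple of 3 captured strings — 1 here.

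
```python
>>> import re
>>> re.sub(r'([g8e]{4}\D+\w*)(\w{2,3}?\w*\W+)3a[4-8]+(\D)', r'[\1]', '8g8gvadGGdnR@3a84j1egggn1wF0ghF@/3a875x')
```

'[8g8gvadGGdnR@3a84j1egggn1wF0g]'

The pattern matches exactly 4 of one of [g8e], then one or more of a non-digit, then zero or more of a word character (captured); then 2 to 3 of a word character (lazy), then zero or more of a word character, then one or more of a non-word character (captured); then the literal '3a', then one or more of a character in [4-8]; then a non-digit (captured).
Matches: at [0:39] → '8g8gvadGGdnR@3a84j1egggn1wF0ghF@/3a875x'.
`\1` in the replacement pulls in group 1's text for each match.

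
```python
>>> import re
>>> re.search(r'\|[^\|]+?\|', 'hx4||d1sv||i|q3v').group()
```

'|d1sv|'

`search` walks the string left to right and returns the first match it finds.
The match spans [4:10] → '|d1sv|'.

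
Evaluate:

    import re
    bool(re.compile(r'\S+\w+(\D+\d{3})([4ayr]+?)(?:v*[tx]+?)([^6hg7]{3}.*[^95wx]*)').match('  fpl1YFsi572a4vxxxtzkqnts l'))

False

With `match`, the pattern is implicitly anchored at the beginning.
Here the pattern fails at index 0, so the call returns None, and `bool(None)` is False.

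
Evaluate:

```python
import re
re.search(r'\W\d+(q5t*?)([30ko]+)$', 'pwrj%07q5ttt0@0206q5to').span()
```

The match spans [13:22] → '@0206q5to'.

(13, 22)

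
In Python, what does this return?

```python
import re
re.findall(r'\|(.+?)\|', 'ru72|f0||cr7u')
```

['f0']

Matches: at [4:8] match '|f0|', group 1 = 'f0'.
One capturing group, so `findall` returns just the captured substring from the one match — 1 in all.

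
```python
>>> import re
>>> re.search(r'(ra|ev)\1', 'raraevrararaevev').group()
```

`\1` is not a pattern — it's the concrete string captured by group 1, re-applied verbatim.
`re.search` scans for the first position where the pattern succeeds.
The match spans [0:4] → 'rara'.
Captured: group 1 = 'ra'.

'rara'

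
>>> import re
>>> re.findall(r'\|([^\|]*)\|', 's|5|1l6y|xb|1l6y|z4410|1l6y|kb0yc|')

['5', 'xb', 'z4410', 'kb0yc']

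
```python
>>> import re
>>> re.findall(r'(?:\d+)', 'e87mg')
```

Pattern: one or more of a digit (non-capturing group).
Walking the string: at [1:3] → '87'.
With no groups in the pattern, `findall` gives back each whole match — 1 here.

['87']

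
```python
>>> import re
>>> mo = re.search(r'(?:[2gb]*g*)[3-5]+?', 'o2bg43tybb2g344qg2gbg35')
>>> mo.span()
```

A `+?`/`*?`/`{m,n}?` starts at its minimum and grows only as far as needed for what follows to match.
The match spans [1:5] → '2bg4'.

(1, 5)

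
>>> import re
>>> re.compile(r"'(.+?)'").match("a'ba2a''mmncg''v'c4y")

`match` is anchored at position 0; if the pattern doesn't fit there, it returns None.
Here the pattern fails at index 0, so the call returns None.

None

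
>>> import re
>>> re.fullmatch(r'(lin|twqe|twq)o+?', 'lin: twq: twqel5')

None

`re.fullmatch` requires the pattern to consume the entire string.
Here the pattern can't cover the whole string, so the call returns None.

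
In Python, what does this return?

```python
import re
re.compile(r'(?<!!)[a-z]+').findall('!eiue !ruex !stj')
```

A negative assertion filters positions out without eating any characters.
With no groups in the pattern, `findall` gives back each whole match — 3 here.

['iue', 'uex', 'tj']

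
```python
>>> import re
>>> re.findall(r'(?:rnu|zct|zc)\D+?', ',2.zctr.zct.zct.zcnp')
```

['zctr', 'zct.', 'zct.', 'zcn']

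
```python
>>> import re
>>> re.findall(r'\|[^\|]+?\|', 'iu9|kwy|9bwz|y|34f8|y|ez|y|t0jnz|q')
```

['|kwy|', '|y|', '|y|', '|y|']

Since nothing is captured, `findall` lists the 4 matched substrings directly.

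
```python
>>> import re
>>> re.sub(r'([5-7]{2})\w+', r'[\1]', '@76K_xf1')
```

Pattern: exactly 2 of a character in [5-7] (captured); then one or more of a word character.
Matches: at [1:8] → '76K_xf1'.
Each match is replaced using the text its own group 1 captured.

'@[76]'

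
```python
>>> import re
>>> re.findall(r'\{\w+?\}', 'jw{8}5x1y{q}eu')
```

['{8}', '{q}']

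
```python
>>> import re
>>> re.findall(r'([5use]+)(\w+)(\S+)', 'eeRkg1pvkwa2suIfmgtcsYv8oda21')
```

Pattern: one or more of one of [5use] (captured); then one or more of a word character (captured); then one or more of a non-whitespace character (captured).
Multiple groups make `findall` return tuples — one 3-tuple for the one match.

[('ee', 'Rkg1pvkwa2suIfmgtcsYv8oda2', '1')]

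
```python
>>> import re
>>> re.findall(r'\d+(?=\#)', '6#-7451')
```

['6']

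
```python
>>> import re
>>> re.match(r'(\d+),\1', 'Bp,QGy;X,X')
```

`match` is anchored at position 0; if the pattern doesn't fit there, it returns None.
Here the string doesn't start with a match, so the call returns None.

None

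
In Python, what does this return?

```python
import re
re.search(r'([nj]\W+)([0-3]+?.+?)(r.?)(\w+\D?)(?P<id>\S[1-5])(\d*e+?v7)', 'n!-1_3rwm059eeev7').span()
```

(0, 17)

The match spans [0:17] → 'n!-1_3rwm059eeev7'.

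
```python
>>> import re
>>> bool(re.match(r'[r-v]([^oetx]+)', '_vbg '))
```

This matches a character in [r-v]; then one or more of any character except [oetx] (captured).
With `match`, the pattern is implicitly anchored at the beginning.
Here the pattern fails at index 0, so the call returns None, and `bool(None)` is False.

False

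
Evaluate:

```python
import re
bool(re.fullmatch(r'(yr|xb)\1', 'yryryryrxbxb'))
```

False

A backreference is literal: `\1` must see the identical characters the first group matched.
For `fullmatch`, every character of the input must be accounted for by the pattern.
Here there's no way to consume every character, so the call returns None, and `bool(None)` is False.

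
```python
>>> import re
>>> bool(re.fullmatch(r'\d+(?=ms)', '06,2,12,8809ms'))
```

The `(?=…)`/`(?<=…)` assertion just peeks at neighbouring text; it doesn't advance the match position.
`re.fullmatch` is like wrapping the pattern in `^…$` (in single-line mode).
Here there's no way to consume every character, so the call returns None, and `bool(None)` is False.

False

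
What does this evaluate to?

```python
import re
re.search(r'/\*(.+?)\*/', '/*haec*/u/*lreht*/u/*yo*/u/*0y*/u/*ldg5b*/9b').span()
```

(0, 8)

The `?` after the quantifier makes it lazy — it takes as little as possible before letting the rest of the pattern try.
The match spans [0:8] → '/*haec*/'.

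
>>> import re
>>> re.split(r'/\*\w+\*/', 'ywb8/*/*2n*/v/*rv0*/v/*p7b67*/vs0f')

Matches to split on: at [6:12] → '/*2n*/'; at [13:20] → '/*rv0*/'; at [21:30] → '/*p7b67*/'.
Splitting on the pattern gives 4 pieces.

['ywb8/*', 'v', 'v', 'vs0f']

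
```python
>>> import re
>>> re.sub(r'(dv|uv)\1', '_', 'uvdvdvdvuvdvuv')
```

The backreference `\1` re-matches whatever the first group consumed, character for character.
Matches: at [2:6] → 'dvdv'.
Each match is replaced by '_'.

'uv_dvuvdvuv'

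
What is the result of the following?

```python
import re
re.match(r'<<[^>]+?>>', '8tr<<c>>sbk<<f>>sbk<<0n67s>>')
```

None

`match` is anchored at position 0; if the pattern doesn't fit there, it returns None.
Here the string doesn't start with a match, so the call returns None.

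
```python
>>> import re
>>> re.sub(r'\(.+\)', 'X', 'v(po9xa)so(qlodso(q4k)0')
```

'vX0'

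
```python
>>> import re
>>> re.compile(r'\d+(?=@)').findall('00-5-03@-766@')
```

The positive lookaround only admits positions where the adjacent text matches; those characters stay outside the span.
Walking the string: at [5:7] → '03'; at [9:12] → '766'.
With no groups in the pattern, `findall` gives back each whole match — 2 here.

['03', '766']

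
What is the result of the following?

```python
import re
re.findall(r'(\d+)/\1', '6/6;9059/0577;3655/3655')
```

`\1` has to match the exact text group 1 already captured.
Walking the string: at [0:3] match '6/6', group 1 = '6'; at [14:23] match '3655/3655', group 1 = '3655'.
Because there's exactly one group, `findall` drops the full match and keeps group 1 from each hit.

['6', '3655']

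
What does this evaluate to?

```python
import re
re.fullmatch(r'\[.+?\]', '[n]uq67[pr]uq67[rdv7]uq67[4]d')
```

None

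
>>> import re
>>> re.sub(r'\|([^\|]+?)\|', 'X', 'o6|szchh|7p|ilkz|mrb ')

`sub` substitutes 'X' at each match site.

'o6X7pXmrb '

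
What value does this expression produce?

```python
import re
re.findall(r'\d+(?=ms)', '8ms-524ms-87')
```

['8', '524']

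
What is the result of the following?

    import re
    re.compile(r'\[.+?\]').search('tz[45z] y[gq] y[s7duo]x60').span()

(2, 7)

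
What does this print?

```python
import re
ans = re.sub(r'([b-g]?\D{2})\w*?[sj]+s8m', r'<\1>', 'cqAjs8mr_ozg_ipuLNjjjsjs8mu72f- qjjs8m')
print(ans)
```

<cqA><r_>u72<f- >

Pattern: optionally a character in [b-g], then exactly 2 of a non-digit (captured); then zero or more of a word character (lazy), then one or more of one of [sj], then the literal 's8m'.
A `+?`/`*?`/`{m,n}?` starts at its minimum and grows only as far as needed for what follows to match.
Matches: at [0:7] → 'cqAjs8m'; at [7:26] → 'r_ozg_ipuLNjjjsjs8m'; at [29:38] → 'f- qjjs8m'.
The replacement refers to a captured group, so each match is rewritten using its own captured text.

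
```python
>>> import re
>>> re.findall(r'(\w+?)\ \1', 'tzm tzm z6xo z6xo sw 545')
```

['tzm', 'z6xo']

The backreference `\1` re-matches whatever the first group consumed, character for character.
Scanning left to right: at [0:7] match 'tzm tzm', group 1 = 'tzm'; at [8:17] match 'z6xo z6xo', group 1 = 'z6xo'.
`findall` collects group 1 from each match (2 total).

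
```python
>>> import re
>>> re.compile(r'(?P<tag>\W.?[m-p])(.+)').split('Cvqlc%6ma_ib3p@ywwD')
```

['Cvqlc', '%6m', 'a_ib3p@ywwD', '']

Pattern: a non-word character, then optionally any character, then a character in [m-p] (captured as 'tag'); then one or more of any character (captured).
Matches to split on: at [5:19] → '%6ma_ib3p@ywwD'.
Because the pattern has a capturing group, `split` also inserts each captured text between the pieces.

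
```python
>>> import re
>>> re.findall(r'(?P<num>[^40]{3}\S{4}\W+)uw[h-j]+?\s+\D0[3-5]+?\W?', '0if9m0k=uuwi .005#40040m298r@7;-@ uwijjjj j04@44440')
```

Pattern: exactly 3 of any character except [40], then exactly 4 of a non-whitespace character, then one or more of a non-word character (captured as 'num'); then the literal 'uw', then one or more of a character in [h-j] (lazy), then one or more of whitespace; then a non-digit, then the literal '0'; then one or more of a character in [3-5] (lazy), then optionally a non-word character.
Walking the string: at [23:46] match 'm298r@7;-@ uwijjjj j04@', group 1 = 'm298r@7;-@ '.
With a single group, `findall` returns only what that group captured — 1 item.

['m298r@7;-@ ']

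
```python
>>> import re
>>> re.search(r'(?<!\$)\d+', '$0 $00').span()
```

Because the assertion is negative and zero-width, positions next to the forbidden text are skipped.
The match spans [5:6] → '0'.

(5, 6)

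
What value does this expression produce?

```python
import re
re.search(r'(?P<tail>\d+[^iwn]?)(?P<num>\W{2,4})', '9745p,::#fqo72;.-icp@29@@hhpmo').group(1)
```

'9745p'

The match spans [0:9] → '9745p,::#'.
Captured: group 1 = '9745p', group 2 = ',::#'.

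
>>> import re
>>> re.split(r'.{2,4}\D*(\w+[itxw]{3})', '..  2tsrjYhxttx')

Pattern: 2 to 4 of any character, then zero or more of a non-digit; then one or more of a word character, then exactly 3 of one of [itxw] (captured).
Matches to split on: at [0:15] → '..  2tsrjYhxttx'.
`re.split` interleaves the captured-group text with the surrounding fragments.

['', '2tsrjYhxttx', '']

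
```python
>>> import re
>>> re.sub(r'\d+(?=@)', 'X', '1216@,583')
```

'X@,583'

The positive lookaround only admits positions where the adjacent text matches; those characters stay outside the span.
Each match is replaced by 'X'.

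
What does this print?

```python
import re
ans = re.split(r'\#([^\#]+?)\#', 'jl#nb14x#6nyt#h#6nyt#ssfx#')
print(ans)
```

`re.split` interleaves the captured-group text with the surrounding fragments.

['jl', 'nb14x', '6nyt', 'h', '6nyt', 'ssfx', '']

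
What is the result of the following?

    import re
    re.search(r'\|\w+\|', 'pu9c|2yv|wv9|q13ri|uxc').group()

Unlike `match`, `search` isn't anchored — it looks for the pattern anywhere in the string.
The match spans [4:9] → '|2yv|'.

'|2yv|'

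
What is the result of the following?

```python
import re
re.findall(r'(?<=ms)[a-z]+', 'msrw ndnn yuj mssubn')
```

['rw', 'subn']

The lookaround is zero-width — it requires the adjacent text to match without consuming it, so the asserted text isn't part of the match.
Walking the string: at [2:4] → 'rw'; at [16:20] → 'subn'.
No capturing groups, so `findall` returns the 2 full match strings.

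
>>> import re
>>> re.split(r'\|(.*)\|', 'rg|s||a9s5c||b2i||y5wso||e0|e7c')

['rg', 's||a9s5c||b2i||y5wso||e0', 'e7c']

With a capturing group present, the delimiter's captured portion is kept in the result list.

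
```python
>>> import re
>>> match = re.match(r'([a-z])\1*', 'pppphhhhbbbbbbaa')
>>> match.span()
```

`re.match` won't scan ahead — the pattern has to work from the very first character.
The match spans [0:4] → 'pppp'.

(0, 4)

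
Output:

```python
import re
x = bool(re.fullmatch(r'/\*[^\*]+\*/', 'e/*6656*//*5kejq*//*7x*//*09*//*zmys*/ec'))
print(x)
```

For `fullmatch`, every character of the input must be accounted for by the pattern.
Here the string isn't matched end-to-end, so the call returns None, and `bool(None)` is False.

False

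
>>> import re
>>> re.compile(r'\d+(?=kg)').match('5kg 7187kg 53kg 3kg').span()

(0, 1)

The `(?=…)`/`(?<=…)` assertion just peeks at neighbouring text; it doesn't advance the match position.
`match` is anchored at position 0; if the pattern doesn't fit there, it returns None.
The match spans [0:1] → '5'.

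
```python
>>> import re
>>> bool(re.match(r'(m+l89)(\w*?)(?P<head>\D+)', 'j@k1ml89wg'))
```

False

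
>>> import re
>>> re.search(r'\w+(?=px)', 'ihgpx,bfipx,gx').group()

Because the assertion is zero-width, the text it checks is not consumed and won't appear in the result.
The match spans [0:3] → 'ihg'.

'ihg'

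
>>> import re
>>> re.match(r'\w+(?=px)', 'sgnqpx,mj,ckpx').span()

(0, 4)

Lookahead/lookbehind check context without consuming it, so the matched span excludes the asserted characters.
With `match`, the pattern is implicitly anchored at the beginning.
The match spans [0:4] → 'sgnq'.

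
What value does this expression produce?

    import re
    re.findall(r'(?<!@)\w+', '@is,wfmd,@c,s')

['s', 'wfmd', 's']

The negative lookahead/lookbehind blocks any match where the forbidden context is present.
Scanning left to right: at [2:3] → 's'; at [4:8] → 'wfmd'; at [12:13] → 's'.
`findall` yields the raw match text (3 of them) because the pattern has no groups.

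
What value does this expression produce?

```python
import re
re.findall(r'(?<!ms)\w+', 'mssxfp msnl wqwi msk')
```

The negative lookaround is zero-width — it rules out positions where the adjacent text would match, without consuming anything.
Matches: at [0:6] → 'mssxfp'; at [7:11] → 'msnl'; at [12:16] → 'wqwi'; at [17:20] → 'msk'.
`findall` yields the raw match text (4 of them) because the pattern has no groups.

['mssxfp', 'msnl', 'wqwi', 'msk']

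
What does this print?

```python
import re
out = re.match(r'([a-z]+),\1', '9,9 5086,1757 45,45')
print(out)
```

A backreference is literal: `\1` must see the identical characters the first group matched.
With `match`, the pattern is implicitly anchored at the beginning.
Here the pattern fails at index 0, so the call returns None.

None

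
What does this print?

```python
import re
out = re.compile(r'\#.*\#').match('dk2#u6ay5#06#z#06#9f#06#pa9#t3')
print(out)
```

`re.match` won't scan ahead — the pattern has to work from the very first character.
Here the string doesn't start with a match, so the call returns None.

None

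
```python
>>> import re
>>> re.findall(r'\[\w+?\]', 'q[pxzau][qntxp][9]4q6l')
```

Matches: at [1:8] → '[pxzau]'; at [8:15] → '[qntxp]'; at [15:18] → '[9]'.
No capturing groups, so `findall` returns the 3 full match strings.

['[pxzau]', '[qntxp]', '[9]']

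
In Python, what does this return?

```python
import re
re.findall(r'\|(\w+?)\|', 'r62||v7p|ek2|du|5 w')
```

Matches: at [4:9] match '|v7p|', group 1 = 'v7p'; at [12:16] match '|du|', group 1 = 'du'.
With a single group, `findall` returns only what that group captured — 2 items.

['v7p', 'du']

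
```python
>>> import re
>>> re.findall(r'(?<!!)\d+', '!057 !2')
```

['57']

Because the assertion is negative and zero-width, positions next to the forbidden text are skipped.
Walking the string: at [2:4] → '57'.
Since nothing is captured, `findall` lists the 1 matched substring directly.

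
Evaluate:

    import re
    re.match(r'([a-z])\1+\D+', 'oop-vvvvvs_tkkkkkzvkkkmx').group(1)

The match spans [0:24] → 'oop-vvvvvs_tkkkkkzvkkkmx'.
Captured: group 1 = 'o'.

'o'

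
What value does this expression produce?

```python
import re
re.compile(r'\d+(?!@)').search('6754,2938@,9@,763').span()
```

(0, 4)

`(?!…)`/`(?<!…)` only lets a position through if the neighbouring text does NOT match; no characters are consumed.
`search` walks the string left to right and returns the first match it finds.
The match spans [0:4] → '6754'.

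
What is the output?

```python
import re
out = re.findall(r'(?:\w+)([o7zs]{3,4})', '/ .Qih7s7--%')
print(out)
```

['7s7']

Pattern: one or more of a word character (non-capturing group); then 3 to 4 of one of [o7zs] (captured).
One capturing group, so `findall` returns just the captured substring from the one match — 1 in all.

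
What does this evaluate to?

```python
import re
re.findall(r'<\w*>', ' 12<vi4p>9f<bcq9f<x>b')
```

['<vi4p>', '<x>']

Walking the string: at [3:9] → '<vi4p>'; at [17:20] → '<x>'.
Since nothing is captured, `findall` lists the 2 matched substrings directly.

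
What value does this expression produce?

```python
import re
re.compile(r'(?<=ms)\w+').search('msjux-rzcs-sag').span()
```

The lookaround is zero-width — it requires the adjacent text to match without consuming it, so the asserted text isn't part of the match.
`re.search` tries every starting position until one works.
The match spans [2:5] → 'jux'.

(2, 5)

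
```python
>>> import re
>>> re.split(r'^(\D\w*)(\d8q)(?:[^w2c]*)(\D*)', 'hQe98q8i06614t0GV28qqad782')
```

['', 'hQe98q8i06614t0GV', '28q', '', '2']

This matches anchored at the start of the string; then a non-digit, then zero or more of a word character (captured); then a digit, then the literal '8q' (captured); then zero or more of any character except [w2c] (non-capturing group); then zero or more of a non-digit (captured).
The group in the pattern means `split` returns the separators' captures alongside the pieces.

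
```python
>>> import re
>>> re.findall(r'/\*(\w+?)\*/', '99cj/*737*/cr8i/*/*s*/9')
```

Matches: at [4:11] match '/*737*/', group 1 = '737'; at [17:22] match '/*s*/', group 1 = 's'.
Because there's exactly one group, `findall` drops the full match and keeps group 1 from each hit.

['737', 's']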